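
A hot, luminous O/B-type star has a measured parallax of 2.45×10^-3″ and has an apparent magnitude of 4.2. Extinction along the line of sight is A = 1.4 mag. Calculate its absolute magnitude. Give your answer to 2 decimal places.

d = 1/p = 1/2.45×10^-3″ = 408.2 pc
5 log₁₀(d/10 pc) = 5 log₁₀(408.2) − 5 = 8.054
M = m − 5 log₁₀(d/10) − A = 4.2 − 8.054 − 1.4 = -5.254

M ≈ -5.25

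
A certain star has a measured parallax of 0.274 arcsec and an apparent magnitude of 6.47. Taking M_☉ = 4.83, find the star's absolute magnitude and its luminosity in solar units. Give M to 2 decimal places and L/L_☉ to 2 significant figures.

M ≈ 8.66; L/L_☉ ≈ 0.029

d = 1/p = 1/0.274″ = 3.650 pc
M = m − 5 log₁₀ d + 5 = 6.47 − 5·0.5622 + 5 = 8.659
M − M_☉ = 8.659 − 4.83 = 3.829
L/L_☉ = 10^(−0.4 × 3.829) = 0.02941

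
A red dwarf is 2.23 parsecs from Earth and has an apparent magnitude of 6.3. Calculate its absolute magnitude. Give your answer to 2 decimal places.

M ≈ 9.56

5 log₁₀(d/10 pc) = 5 log₁₀(2.230) − 5 = -3.258
M = m − 5 log₁₀(d/10) = 6.3 + 3.258 = 9.558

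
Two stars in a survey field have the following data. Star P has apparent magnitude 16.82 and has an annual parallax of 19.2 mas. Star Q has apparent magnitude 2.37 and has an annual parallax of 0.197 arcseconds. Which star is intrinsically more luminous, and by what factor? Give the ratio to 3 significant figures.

Star Q is more luminous, by a factor of 5720.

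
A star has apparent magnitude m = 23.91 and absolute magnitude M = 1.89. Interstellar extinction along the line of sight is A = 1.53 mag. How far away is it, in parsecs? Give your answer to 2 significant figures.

d ≈ 130000 pc

m − M = 5 log₁₀(d/10 pc) + A  ⇒  23.91 − (1.89) − 1.53 = 5 log₁₀(d/10)
20.490 = 5 log₁₀(d/10)
log₁₀ d = (m − M − A)/5 + 1 = 5.0980
d = 10^5.0980 = 125300 pc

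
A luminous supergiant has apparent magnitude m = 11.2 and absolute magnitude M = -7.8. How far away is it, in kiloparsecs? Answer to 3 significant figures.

d ≈ 63.1 kpc

μ = m − M = 19.000
m − M = 5 log₁₀ d − 5
log₁₀ d = (m − M)/5 + 1 = 4.8000
d = 10^4.8000 = 63100 pc
= 63.10 kpc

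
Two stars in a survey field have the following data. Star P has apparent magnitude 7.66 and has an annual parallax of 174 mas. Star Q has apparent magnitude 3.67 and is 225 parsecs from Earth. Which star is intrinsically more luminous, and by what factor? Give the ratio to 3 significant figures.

Star P: p = 174 mas = 0.174″ → d = 1/p = 5.747 pc
Star P: M = m − 5 log₁₀ d + 5 = 7.66 − 5·0.7595 + 5 = 8.863
Star Q: M = m − 5 log₁₀ d + 5 = 3.67 − 5·2.3522 + 5 = -3.091
ΔM = M_P − M_Q = 8.863 − (-3.091) = 11.954; smaller M is more luminous → Star Q.
L ratio = 10^(0.4 |ΔM|) = 10^4.781 = 60460

Star Q is more luminous, by a factor of 60500.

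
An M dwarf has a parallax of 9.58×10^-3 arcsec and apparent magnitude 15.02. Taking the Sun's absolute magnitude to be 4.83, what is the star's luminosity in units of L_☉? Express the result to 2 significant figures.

d = 1/p = 1/9.58×10^-3″ = 104.4 pc
M = m − 5 log₁₀ d + 5 = 15.02 − 5·2.0186 + 5 = 9.927
M − M_☉ = 9.927 − 4.83 = 5.097
L/L_☉ = 10^(−0.4 × 5.097) = 9.147×10^-3

L/L_☉ ≈ 9.1×10^-3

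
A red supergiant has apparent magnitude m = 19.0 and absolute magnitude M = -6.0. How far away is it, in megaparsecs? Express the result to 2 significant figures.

Distance modulus: m − M = 19.0 − (-6.0) = 25.000
m − M = 5 log₁₀ d − 5
log₁₀ d = (m − M)/5 + 1 = 6.0000
d = 10^6.0000 = 1.000×10^6 pc
= 1.000 Mpc

d ≈ 1.0 Mpc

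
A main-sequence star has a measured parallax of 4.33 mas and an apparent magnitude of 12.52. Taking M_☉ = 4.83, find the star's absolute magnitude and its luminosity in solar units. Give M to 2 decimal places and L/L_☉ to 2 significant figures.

d = 1/p = 1000/4.33 mas = 230.9 pc
M = m − 5 log₁₀ d + 5 = 12.52 − 5·2.3635 + 5 = 5.702
M − M_☉ = 5.702 − 4.83 = 0.872
L/L_☉ = 10^(−0.4 × 0.872) = 0.4477

M ≈ 5.70; L/L_☉ ≈ 0.45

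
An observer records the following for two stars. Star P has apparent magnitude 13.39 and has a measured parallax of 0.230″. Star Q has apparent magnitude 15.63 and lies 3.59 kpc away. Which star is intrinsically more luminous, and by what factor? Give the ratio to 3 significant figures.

Star P: d = 1/p = 1/0.230″ = 4.348 pc
Star P: M = m − 5 log₁₀ d + 5 = 13.39 − 5·0.6383 + 5 = 15.199
Star Q: d = 3.59 kpc = 3590 pc
Star Q: M = m − 5 log₁₀ d + 5 = 15.63 − 5·3.5551 + 5 = 2.855
ΔM = M_P − M_Q = 15.199 − (2.855) = 12.344; smaller M is more luminous → Star Q.
L ratio = 10^(0.4 |ΔM|) = 10^4.938 = 86630

Star Q is more luminous, by a factor of 86600.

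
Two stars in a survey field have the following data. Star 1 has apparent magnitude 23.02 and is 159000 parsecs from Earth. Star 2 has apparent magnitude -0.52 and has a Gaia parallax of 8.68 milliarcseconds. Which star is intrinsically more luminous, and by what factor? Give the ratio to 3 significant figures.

Star 2 is more luminous, by a factor of 1370.

Star 1: M = m − 5 log₁₀ d + 5 = 23.02 − 5·5.2014 + 5 = 2.013
Star 2: p = 8.68 mas = 8.68×10^-3″ → d = 1/p = 115.2 pc
Star 2: M = m − 5 log₁₀ d + 5 = -0.52 − 5·2.0615 + 5 = -5.827
ΔM = M_1 − M_2 = 2.013 − (-5.827) = 7.840; smaller M is more luminous → Star 2.
L ratio = 10^(0.4 |ΔM|) = 10^3.136 = 1368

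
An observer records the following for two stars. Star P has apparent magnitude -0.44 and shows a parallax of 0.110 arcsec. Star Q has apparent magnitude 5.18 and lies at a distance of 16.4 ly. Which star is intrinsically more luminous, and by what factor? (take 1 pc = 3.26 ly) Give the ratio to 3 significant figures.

Star P: d = 1/p = 1/0.110″ = 9.091 pc
Star P: M = m − 5 log₁₀ d + 5 = -0.44 − 5·0.9586 + 5 = -0.233
Star Q: d = 16.4 ly / 3.26 = 5.031 pc
Star Q: M = m − 5 log₁₀ d + 5 = 5.18 − 5·0.7016 + 5 = 6.672
ΔM = M_P − M_Q = -0.233 − (6.672) = -6.905; smaller M is more luminous → Star P.
L ratio = 10^(0.4 |ΔM|) = 10^2.762 = 578.0

Star P is more luminous, by a factor of 578.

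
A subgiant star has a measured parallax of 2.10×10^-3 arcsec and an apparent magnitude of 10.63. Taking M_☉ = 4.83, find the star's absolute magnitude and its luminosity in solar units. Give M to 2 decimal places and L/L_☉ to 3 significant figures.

M ≈ 2.24; L/L_☉ ≈ 10.9

d = 1/p = 1/2.10×10^-3″ = 476.2 pc
M = m − 5 log₁₀ d + 5 = 10.63 − 5·2.6778 + 5 = 2.241
M − M_☉ = 2.241 − 4.83 = -2.589
L/L_☉ = 10^(−0.4 × -2.589) = 10.85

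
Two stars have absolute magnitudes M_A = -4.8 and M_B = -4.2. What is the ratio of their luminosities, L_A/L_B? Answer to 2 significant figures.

L_A/L_B ≈ 1.7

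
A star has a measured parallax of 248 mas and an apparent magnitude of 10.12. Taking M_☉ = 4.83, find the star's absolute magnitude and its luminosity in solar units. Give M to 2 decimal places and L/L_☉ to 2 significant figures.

d = 1/p = 1000/248 mas = 4.032 pc
M = m − 5 log₁₀ d + 5 = 10.12 − 5·0.6055 + 5 = 12.092
M − M_☉ = 12.092 − 4.83 = 7.262
L/L_☉ = 10^(−0.4 × 7.262) = 1.245×10^-3

M ≈ 12.09; L/L_☉ ≈ 1.2×10^-3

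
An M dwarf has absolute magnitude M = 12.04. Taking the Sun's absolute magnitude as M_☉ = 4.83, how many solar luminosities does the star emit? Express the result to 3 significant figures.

L/L_☉ ≈ 1.31×10^-3

M − M_☉ = 12.04 − 4.83 = 7.210
L/L_☉ = 10^(−0.4 (M − M_☉)) = 10^-2.884 = 1.306×10^-3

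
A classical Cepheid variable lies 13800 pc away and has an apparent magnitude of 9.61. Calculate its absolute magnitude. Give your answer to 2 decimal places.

5 log₁₀(d/10 pc) = 5 log₁₀(13800) − 5 = 15.699
M = m − 5 log₁₀(d/10) = 9.61 − 15.699 = -6.089

M ≈ -6.09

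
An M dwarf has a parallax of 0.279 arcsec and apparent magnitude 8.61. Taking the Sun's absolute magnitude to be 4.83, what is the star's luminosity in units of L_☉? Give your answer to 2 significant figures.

d = 1/p = 1/0.279″ = 3.584 pc
M = m − 5 log₁₀ d + 5 = 8.61 − 5·0.5544 + 5 = 10.838
M − M_☉ = 10.838 − 4.83 = 6.008
L/L_☉ = 10^(−0.4 × 6.008) = 3.952×10^-3

L/L_☉ ≈ 4.0×10^-3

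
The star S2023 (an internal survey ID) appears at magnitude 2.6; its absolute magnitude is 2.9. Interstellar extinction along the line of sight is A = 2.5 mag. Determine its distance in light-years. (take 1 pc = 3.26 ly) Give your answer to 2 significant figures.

m − M = 5 log₁₀(d/10 pc) + A  ⇒  2.6 − (2.9) − 2.5 = 5 log₁₀(d/10)
-2.800 = 5 log₁₀(d/10)
log₁₀ d = (m − M − A)/5 + 1 = 0.4400
d = 10^0.4400 = 2.754 pc
= 8.979 ly

d ≈ 9.0 ly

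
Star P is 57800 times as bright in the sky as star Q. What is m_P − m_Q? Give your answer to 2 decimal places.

Pogson: Δm = −2.5 log₁₀(ratio) = −2.5 log₁₀(57800) = −2.5 × 4.7619 = -11.905
Star P is brighter, so it has the smaller magnitude: the difference is negative.

m_P − m_Q ≈ -11.90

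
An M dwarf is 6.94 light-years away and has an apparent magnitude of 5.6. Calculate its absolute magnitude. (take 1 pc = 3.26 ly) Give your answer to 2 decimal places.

d = 6.94 ly / 3.26 = 2.129 pc
5 log₁₀(d/10 pc) = 5 log₁₀(2.129) − 5 = -3.359
M = m − 5 log₁₀(d/10) = 5.6 + 3.359 = 8.959

M ≈ 8.96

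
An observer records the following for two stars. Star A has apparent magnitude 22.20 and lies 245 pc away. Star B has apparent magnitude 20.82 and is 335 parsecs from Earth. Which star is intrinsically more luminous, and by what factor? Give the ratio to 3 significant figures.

Star B is more luminous, by a factor of 6.66.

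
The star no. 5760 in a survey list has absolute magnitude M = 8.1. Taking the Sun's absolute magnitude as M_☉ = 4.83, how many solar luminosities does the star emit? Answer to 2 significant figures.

M − M_☉ = 8.1 − 4.83 = 3.270
L/L_☉ = 10^(−0.4 (M − M_☉)) = 10^-1.308 = 0.04920

L/L_☉ ≈ 0.049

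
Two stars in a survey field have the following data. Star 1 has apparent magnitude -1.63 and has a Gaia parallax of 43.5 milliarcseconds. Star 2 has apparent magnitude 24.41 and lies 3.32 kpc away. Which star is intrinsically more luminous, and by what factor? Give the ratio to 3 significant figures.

Star 1 is more luminous, by a factor of 1.25×10^6.

Star 1: p = 43.5 mas = 0.0435″ → d = 1/p = 22.99 pc
Star 1: M = m − 5 log₁₀ d + 5 = -1.63 − 5·1.3615 + 5 = -3.438
Star 2: d = 3.32 kpc = 3320 pc
Star 2: M = m − 5 log₁₀ d + 5 = 24.41 − 5·3.5211 + 5 = 11.804
ΔM = M_1 − M_2 = -3.438 − (11.804) = -15.242; smaller M is more luminous → Star 1.
L ratio = 10^(0.4 |ΔM|) = 10^6.097 = 1.250×10^6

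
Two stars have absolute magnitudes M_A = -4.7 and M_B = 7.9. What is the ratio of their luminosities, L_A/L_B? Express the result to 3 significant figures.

L_A/L_B ≈ 110000

ΔM = M_A − M_B = -12.6
L_A/L_B = 10^(−0.4 ΔM) = 10^5.040 = 109600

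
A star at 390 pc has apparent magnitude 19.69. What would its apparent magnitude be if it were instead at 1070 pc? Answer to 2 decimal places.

Flux ∝ 1/d², so Δm = 5 log₁₀(d₂/d₁) = 5 log₁₀(1070/390) = 2.192
m₂ = m₁ + Δm = 19.69 + (2.192) = 21.882

m ≈ 21.88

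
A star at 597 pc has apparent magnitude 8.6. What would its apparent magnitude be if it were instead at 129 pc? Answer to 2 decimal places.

m ≈ 5.27

Flux ∝ 1/d², so Δm = 5 log₁₀(d₂/d₁) = 5 log₁₀(129/597) = -3.327
m₂ = m₁ + Δm = 8.6 + (-3.327) = 5.273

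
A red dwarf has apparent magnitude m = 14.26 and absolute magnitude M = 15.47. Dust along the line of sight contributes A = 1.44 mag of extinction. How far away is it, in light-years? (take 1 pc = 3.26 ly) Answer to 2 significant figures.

d ≈ 9.6 ly

m − M = 5 log₁₀(d/10 pc) + A  ⇒  14.26 − (15.47) − 1.44 = 5 log₁₀(d/10)
-2.650 = 5 log₁₀(d/10)
log₁₀ d = (m − M − A)/5 + 1 = 0.4700
d = 10^0.4700 = 2.951 pc
= 9.621 ly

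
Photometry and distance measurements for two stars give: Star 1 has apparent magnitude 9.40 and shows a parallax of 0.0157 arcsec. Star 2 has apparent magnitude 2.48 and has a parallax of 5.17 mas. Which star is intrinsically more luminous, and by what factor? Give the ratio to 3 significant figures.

Star 1: d = 1/p = 1/0.0157″ = 63.69 pc
Star 1: M = m − 5 log₁₀ d + 5 = 9.40 − 5·1.8041 + 5 = 5.379
Star 2: p = 5.17 mas = 5.17×10^-3″ → d = 1/p = 193.4 pc
Star 2: M = m − 5 log₁₀ d + 5 = 2.48 − 5·2.2865 + 5 = -3.953
ΔM = M_1 − M_2 = 5.379 − (-3.953) = 9.332; smaller M is more luminous → Star 2.
L ratio = 10^(0.4 |ΔM|) = 10^3.733 = 5405

Star 2 is more luminous, by a factor of 5410.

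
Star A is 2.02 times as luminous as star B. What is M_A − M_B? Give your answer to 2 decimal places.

M_A − M_B ≈ -0.76

Pogson: ΔM = −2.5 log₁₀(ratio) = −2.5 log₁₀(2.02) = −2.5 × 0.3054 = -0.763
Star A is brighter, so it has the smaller magnitude: the difference is negative.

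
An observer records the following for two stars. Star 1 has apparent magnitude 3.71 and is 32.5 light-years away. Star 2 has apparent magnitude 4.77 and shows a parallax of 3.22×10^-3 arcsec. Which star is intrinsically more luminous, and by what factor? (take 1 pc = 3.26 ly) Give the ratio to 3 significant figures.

Star 2 is more luminous, by a factor of 366.

Star 1: d = 32.5 ly / 3.26 = 9.969 pc
Star 1: M = m − 5 log₁₀ d + 5 = 3.71 − 5·0.9987 + 5 = 3.717
Star 2: d = 1/p = 1/3.22×10^-3″ = 310.6 pc
Star 2: M = m − 5 log₁₀ d + 5 = 4.77 − 5·2.4921 + 5 = -2.691
ΔM = M_1 − M_2 = 3.717 − (-2.691) = 6.407; smaller M is more luminous → Star 2.
L ratio = 10^(0.4 |ΔM|) = 10^2.563 = 365.6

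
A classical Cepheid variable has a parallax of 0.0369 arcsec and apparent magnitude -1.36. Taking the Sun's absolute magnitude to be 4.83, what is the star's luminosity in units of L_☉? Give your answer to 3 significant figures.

L/L_☉ ≈ 2200

d = 1/p = 1/0.0369″ = 27.10 pc
M = m − 5 log₁₀ d + 5 = -1.36 − 5·1.4330 + 5 = -3.525
M − M_☉ = -3.525 − 4.83 = -8.355
L/L_☉ = 10^(−0.4 × -8.355) = 2198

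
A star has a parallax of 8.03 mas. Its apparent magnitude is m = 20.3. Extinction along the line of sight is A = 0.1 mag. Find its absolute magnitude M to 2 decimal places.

p = 8.03 mas = 8.03×10^-3″ → d = 1/p = 124.5 pc
5 log₁₀(d/10 pc) = 5 log₁₀(124.5) − 5 = 5.476
M = m − 5 log₁₀(d/10) − A = 20.3 − 5.476 − 0.1 = 14.724

M ≈ 14.72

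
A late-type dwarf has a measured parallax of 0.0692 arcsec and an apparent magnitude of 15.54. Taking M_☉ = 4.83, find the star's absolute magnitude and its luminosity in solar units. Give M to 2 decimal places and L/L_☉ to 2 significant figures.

M ≈ 14.74; L/L_☉ ≈ 1.1×10^-4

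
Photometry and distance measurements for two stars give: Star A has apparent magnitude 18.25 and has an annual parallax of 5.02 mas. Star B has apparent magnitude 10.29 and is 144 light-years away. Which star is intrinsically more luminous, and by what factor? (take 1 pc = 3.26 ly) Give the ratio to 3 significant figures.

Star B is more luminous, by a factor of 75.1.

Star A: p = 5.02 mas = 5.02×10^-3″ → d = 1/p = 199.2 pc
Star A: M = m − 5 log₁₀ d + 5 = 18.25 − 5·2.2993 + 5 = 11.754
Star B: d = 144 ly / 3.26 = 44.17 pc
Star B: M = m − 5 log₁₀ d + 5 = 10.29 − 5·1.6451 + 5 = 7.064
ΔM = M_A − M_B = 11.754 − (7.064) = 4.689; smaller M is more luminous → Star B.
L ratio = 10^(0.4 |ΔM|) = 10^1.876 = 75.11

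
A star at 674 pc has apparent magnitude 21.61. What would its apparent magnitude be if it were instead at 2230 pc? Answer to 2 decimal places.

Flux ∝ 1/d², so Δm = 5 log₁₀(d₂/d₁) = 5 log₁₀(2230/674) = 2.598
m₂ = m₁ + Δm = 21.61 + (2.598) = 24.208

m ≈ 24.21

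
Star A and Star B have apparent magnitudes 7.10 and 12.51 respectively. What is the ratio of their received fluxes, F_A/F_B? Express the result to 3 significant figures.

Magnitude difference = -5.41
Flux ratio = 10^(−0.4 Δm) = 10^(−0.4 × -5.41) = 10^2.164 = 145.9

F_A/F_B ≈ 146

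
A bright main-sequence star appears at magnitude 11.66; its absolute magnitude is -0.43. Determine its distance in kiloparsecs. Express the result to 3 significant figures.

d ≈ 2.62 kpc

Distance modulus: m − M = 11.66 − (-0.43) = 12.090
m − M = 5 log₁₀ d − 5
log₁₀ d = (m − M)/5 + 1 = 3.4180
d = 10^3.4180 = 2618 pc
= 2.618 kpc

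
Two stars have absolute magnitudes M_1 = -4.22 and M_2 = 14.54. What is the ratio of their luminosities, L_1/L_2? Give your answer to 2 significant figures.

ΔM = M_1 − M_2 = -18.76
L_1/L_2 = 10^(−0.4 ΔM) = 10^7.504 = 3.192×10^7

L_1/L_2 ≈ 3.2×10^7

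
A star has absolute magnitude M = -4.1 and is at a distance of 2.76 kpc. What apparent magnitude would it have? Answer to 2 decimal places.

d = 2.76 kpc = 2760 pc
m = M + 5 log₁₀ d − 5 = -4.1 + 5·3.4409 − 5 = 8.105

m ≈ 8.10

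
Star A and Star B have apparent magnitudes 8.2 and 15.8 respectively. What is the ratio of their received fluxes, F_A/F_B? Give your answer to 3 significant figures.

F_A/F_B ≈ 1100

Magnitude difference = -7.6
Flux ratio = 10^(−0.4 Δm) = 10^(−0.4 × -7.6) = 10^3.040 = 1096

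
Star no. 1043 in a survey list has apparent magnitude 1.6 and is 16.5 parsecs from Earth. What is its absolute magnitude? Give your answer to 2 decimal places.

M ≈ 0.51

5 log₁₀(d/10 pc) = 5 log₁₀(16.50) − 5 = 1.087
M = m − 5 log₁₀(d/10) = 1.6 − 1.087 = 0.513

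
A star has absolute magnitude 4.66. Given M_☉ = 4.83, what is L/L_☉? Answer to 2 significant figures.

M − M_☉ = 4.66 − 4.83 = -0.170
L/L_☉ = 10^(−0.4 (M − M_☉)) = 10^0.068 = 1.169

L/L_☉ ≈ 1.2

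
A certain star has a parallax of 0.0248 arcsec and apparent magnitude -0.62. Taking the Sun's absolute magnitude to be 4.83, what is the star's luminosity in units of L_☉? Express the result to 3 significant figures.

d = 1/p = 1/0.0248″ = 40.32 pc
M = m − 5 log₁₀ d + 5 = -0.62 − 5·1.6055 + 5 = -3.648
M − M_☉ = -3.648 − 4.83 = -8.478
L/L_☉ = 10^(−0.4 × -8.478) = 2461

L/L_☉ ≈ 2460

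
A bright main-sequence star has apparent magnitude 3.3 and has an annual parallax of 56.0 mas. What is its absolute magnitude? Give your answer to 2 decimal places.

M ≈ 2.04

p = 56.0 mas = 0.0560″ → d = 1/p = 17.86 pc
5 log₁₀(d/10 pc) = 5 log₁₀(17.86) − 5 = 1.259
M = m − 5 log₁₀(d/10) = 3.3 − 1.259 = 2.041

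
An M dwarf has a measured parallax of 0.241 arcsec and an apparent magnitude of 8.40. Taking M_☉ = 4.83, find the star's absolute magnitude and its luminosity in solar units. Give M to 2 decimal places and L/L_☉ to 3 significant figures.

M ≈ 10.31; L/L_☉ ≈ 6.43×10^-3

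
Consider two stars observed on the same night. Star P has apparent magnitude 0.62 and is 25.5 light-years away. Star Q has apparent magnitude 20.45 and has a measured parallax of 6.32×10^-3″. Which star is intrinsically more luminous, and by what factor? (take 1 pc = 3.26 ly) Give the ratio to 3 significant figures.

Star P: d = 25.5 ly / 3.26 = 7.822 pc
Star P: M = m − 5 log₁₀ d + 5 = 0.62 − 5·0.8933 + 5 = 1.153
Star Q: d = 1/p = 1/6.32×10^-3″ = 158.2 pc
Star Q: M = m − 5 log₁₀ d + 5 = 20.45 − 5·2.1993 + 5 = 14.454
ΔM = M_P − M_Q = 1.153 − (14.454) = -13.300; smaller M is more luminous → Star P.
L ratio = 10^(0.4 |ΔM|) = 10^5.320 = 209000

Star P is more luminous, by a factor of 209000.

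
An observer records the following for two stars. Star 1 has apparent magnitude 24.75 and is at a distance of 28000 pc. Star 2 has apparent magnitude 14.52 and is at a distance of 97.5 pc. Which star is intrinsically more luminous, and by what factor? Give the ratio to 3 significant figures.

Star 1: M = m − 5 log₁₀ d + 5 = 24.75 − 5·4.4472 + 5 = 7.514
Star 2: M = m − 5 log₁₀ d + 5 = 14.52 − 5·1.9890 + 5 = 9.575
ΔM = M_1 − M_2 = 7.514 − (9.575) = -2.061; smaller M is more luminous → Star 1.
L ratio = 10^(0.4 |ΔM|) = 10^0.824 = 6.673

Star 1 is more luminous, by a factor of 6.67.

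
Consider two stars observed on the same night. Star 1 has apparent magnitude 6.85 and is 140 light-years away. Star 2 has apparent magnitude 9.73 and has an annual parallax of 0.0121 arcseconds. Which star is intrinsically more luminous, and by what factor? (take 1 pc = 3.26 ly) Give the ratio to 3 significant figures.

Star 1 is more luminous, by a factor of 3.83.

Star 1: d = 140 ly / 3.26 = 42.94 pc
Star 1: M = m − 5 log₁₀ d + 5 = 6.85 − 5·1.6329 + 5 = 3.685
Star 2: d = 1/p = 1/0.0121″ = 82.64 pc
Star 2: M = m − 5 log₁₀ d + 5 = 9.73 − 5·1.9172 + 5 = 5.144
ΔM = M_1 − M_2 = 3.685 − (5.144) = -1.458; smaller M is more luminous → Star 1.
L ratio = 10^(0.4 |ΔM|) = 10^0.583 = 3.832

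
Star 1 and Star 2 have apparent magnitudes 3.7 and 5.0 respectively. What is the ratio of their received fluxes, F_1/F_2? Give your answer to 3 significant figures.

F_1/F_2 ≈ 3.31

Δm = 3.7 − (5.0) = -1.3
Flux ratio = 10^(−0.4 Δm) = 10^(−0.4 × -1.3) = 10^0.520 = 3.311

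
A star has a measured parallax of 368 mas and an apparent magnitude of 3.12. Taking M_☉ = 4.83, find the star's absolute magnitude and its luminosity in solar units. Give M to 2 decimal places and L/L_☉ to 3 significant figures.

M ≈ 5.95; L/L_☉ ≈ 0.357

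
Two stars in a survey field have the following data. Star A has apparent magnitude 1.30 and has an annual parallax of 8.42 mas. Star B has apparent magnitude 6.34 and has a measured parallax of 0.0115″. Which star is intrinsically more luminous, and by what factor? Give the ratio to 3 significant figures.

Star A is more luminous, by a factor of 194.

Star A: p = 8.42 mas = 8.42×10^-3″ → d = 1/p = 118.8 pc
Star A: M = m − 5 log₁₀ d + 5 = 1.30 − 5·2.0747 + 5 = -4.073
Star B: d = 1/p = 1/0.0115″ = 86.96 pc
Star B: M = m − 5 log₁₀ d + 5 = 6.34 − 5·1.9393 + 5 = 1.643
ΔM = M_A − M_B = -4.073 − (1.643) = -5.717; smaller M is more luminous → Star A.
L ratio = 10^(0.4 |ΔM|) = 10^2.287 = 193.5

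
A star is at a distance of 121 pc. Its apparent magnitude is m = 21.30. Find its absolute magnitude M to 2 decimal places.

5 log₁₀(d/10 pc) = 5 log₁₀(121.0) − 5 = 5.414
M = m − 5 log₁₀(d/10) = 21.30 − 5.414 = 15.886

M ≈ 15.89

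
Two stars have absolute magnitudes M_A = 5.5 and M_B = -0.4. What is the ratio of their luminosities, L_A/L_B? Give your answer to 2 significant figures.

L_A/L_B ≈ 4.4×10^-3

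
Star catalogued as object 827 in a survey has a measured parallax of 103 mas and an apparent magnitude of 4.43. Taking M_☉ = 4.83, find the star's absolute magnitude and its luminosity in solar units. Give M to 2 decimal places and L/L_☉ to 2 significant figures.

d = 1/p = 1000/103 mas = 9.709 pc
M = m − 5 log₁₀ d + 5 = 4.43 − 5·0.9872 + 5 = 4.494
M − M_☉ = 4.494 − 4.83 = -0.336
L/L_☉ = 10^(−0.4 × -0.336) = 1.362

M ≈ 4.49; L/L_☉ ≈ 1.4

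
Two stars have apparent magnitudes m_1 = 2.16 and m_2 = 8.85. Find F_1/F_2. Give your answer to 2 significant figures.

F_1/F_2 ≈ 470

Magnitude difference = -6.69
Flux ratio = 10^(−0.4 Δm) = 10^(−0.4 × -6.69) = 10^2.676 = 474.2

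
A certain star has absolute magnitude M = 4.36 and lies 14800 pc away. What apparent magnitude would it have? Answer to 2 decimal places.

m ≈ 20.21

m = M + 5 log₁₀ d − 5 = 4.36 + 5·4.1703 − 5 = 20.211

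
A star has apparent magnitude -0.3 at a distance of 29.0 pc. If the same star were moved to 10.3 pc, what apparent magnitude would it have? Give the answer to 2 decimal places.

m ≈ -2.55

Flux ∝ 1/d², so Δm = 5 log₁₀(d₂/d₁) = 5 log₁₀(10.3/29.0) = -2.248
m₂ = m₁ + Δm = -0.3 + (-2.248) = -2.548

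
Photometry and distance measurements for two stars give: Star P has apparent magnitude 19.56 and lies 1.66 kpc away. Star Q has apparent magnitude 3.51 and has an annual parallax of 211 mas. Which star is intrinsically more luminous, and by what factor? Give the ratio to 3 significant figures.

Star P: d = 1.66 kpc = 1660 pc
Star P: M = m − 5 log₁₀ d + 5 = 19.56 − 5·3.2201 + 5 = 8.459
Star Q: p = 211 mas = 0.211″ → d = 1/p = 4.739 pc
Star Q: M = m − 5 log₁₀ d + 5 = 3.51 − 5·0.6757 + 5 = 5.131
ΔM = M_P − M_Q = 8.459 − (5.131) = 3.328; smaller M is more luminous → Star Q.
L ratio = 10^(0.4 |ΔM|) = 10^1.331 = 21.44

Star Q is more luminous, by a factor of 21.4.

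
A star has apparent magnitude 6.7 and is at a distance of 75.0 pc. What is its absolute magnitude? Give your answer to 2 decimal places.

5 log₁₀(d/10 pc) = 5 log₁₀(75.00) − 5 = 4.375
M = m − 5 log₁₀(d/10) = 6.7 − 4.375 = 2.325

M ≈ 2.32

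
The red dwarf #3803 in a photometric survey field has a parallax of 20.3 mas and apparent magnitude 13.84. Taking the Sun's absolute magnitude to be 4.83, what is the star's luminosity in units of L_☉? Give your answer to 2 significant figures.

d = 1/p = 1000/20.3 mas = 49.26 pc
M = m − 5 log₁₀ d + 5 = 13.84 − 5·1.6925 + 5 = 10.377
M − M_☉ = 10.377 − 4.83 = 5.547
L/L_☉ = 10^(−0.4 × 5.547) = 6.040×10^-3

L/L_☉ ≈ 6.0×10^-3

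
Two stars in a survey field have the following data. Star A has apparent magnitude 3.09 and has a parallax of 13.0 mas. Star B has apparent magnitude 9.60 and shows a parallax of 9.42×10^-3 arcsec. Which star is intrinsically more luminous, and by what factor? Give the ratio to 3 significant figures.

Star A is more luminous, by a factor of 211.

Star A: p = 13.0 mas = 0.0130″ → d = 1/p = 76.92 pc
Star A: M = m − 5 log₁₀ d + 5 = 3.09 − 5·1.8861 + 5 = -1.340
Star B: d = 1/p = 1/9.42×10^-3″ = 106.2 pc
Star B: M = m − 5 log₁₀ d + 5 = 9.60 − 5·2.0259 + 5 = 4.470
ΔM = M_A − M_B = -1.340 − (4.470) = -5.811; smaller M is more luminous → Star A.
L ratio = 10^(0.4 |ΔM|) = 10^2.324 = 211.0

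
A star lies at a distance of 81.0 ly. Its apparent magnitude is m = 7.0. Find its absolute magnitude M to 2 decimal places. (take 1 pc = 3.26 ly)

M ≈ 5.02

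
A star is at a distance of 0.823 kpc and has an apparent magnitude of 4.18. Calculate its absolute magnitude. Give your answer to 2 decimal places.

d = 0.823 kpc = 823.0 pc
5 log₁₀(d/10 pc) = 5 log₁₀(823.0) − 5 = 9.577
M = m − 5 log₁₀(d/10) = 4.18 − 9.577 = -5.397

M ≈ -5.40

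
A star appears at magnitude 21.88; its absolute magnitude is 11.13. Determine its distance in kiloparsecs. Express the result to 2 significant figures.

d ≈ 1.4 kpc

Distance modulus: m − M = 21.88 − (11.13) = 10.750
m − M = 5 log₁₀ d − 5
log₁₀ d = (m − M)/5 + 1 = 3.1500
d = 10^3.1500 = 1413 pc
= 1.413 kpc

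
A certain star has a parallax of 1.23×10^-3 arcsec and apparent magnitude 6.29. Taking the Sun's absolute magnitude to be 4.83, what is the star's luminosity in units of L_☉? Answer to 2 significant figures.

d = 1/p = 1/1.23×10^-3″ = 813.0 pc
M = m − 5 log₁₀ d + 5 = 6.29 − 5·2.9101 + 5 = -3.260
M − M_☉ = -3.260 − 4.83 = -8.090
L/L_☉ = 10^(−0.4 × -8.090) = 1723

L/L_☉ ≈ 1700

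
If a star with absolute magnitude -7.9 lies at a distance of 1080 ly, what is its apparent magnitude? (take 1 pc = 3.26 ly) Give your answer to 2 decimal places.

m ≈ -0.30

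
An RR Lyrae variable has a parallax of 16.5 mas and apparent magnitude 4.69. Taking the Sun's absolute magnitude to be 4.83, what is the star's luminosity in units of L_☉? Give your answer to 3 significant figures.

L/L_☉ ≈ 41.8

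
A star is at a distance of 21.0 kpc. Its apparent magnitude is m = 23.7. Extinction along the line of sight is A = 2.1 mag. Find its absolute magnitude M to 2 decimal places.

d = 21.0 kpc = 21000 pc
5 log₁₀(d/10 pc) = 5 log₁₀(21000) − 5 = 16.611
M = m − 5 log₁₀(d/10) − A = 23.7 − 16.611 − 2.1 = 4.989

M ≈ 4.99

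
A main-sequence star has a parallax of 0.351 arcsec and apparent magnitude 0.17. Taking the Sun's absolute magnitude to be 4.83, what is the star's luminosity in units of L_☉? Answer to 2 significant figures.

L/L_☉ ≈ 5.9

d = 1/p = 1/0.351″ = 2.849 pc
M = m − 5 log₁₀ d + 5 = 0.17 − 5·0.4547 + 5 = 2.897
M − M_☉ = 2.897 − 4.83 = -1.933
L/L_☉ = 10^(−0.4 × -1.933) = 5.935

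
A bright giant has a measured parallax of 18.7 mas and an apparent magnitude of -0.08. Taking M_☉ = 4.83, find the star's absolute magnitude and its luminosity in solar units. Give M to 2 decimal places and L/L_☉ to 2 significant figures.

M ≈ -3.72; L/L_☉ ≈ 2600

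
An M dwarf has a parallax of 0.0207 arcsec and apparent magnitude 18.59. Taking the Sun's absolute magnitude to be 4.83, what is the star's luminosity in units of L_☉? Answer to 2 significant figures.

L/L_☉ ≈ 7.3×10^-5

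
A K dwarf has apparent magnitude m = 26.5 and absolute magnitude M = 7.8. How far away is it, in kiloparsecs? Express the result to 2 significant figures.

μ = m − M = 18.700
m − M = 5 log₁₀ d − 5
log₁₀ d = (m − M)/5 + 1 = 4.7400
d = 10^4.7400 = 54950 pc
= 54.95 kpc

d ≈ 55 kpc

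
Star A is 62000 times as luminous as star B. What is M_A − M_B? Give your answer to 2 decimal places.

M_A − M_B ≈ -11.98

Pogson: ΔM = −2.5 log₁₀(ratio) = −2.5 log₁₀(62000) = −2.5 × 4.7924 = -11.981
Star A is brighter, so it has the smaller magnitude: the difference is negative.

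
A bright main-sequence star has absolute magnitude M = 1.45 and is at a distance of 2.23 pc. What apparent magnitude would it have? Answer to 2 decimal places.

m = M + 5 log₁₀ d − 5 = 1.45 + 5·0.3483 − 5 = -1.808

m ≈ -1.81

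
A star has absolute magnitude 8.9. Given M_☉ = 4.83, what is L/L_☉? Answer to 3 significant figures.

M − M_☉ = 8.9 − 4.83 = 4.070
L/L_☉ = 10^(−0.4 (M − M_☉)) = 10^-1.628 = 0.02355

L/L_☉ ≈ 0.0236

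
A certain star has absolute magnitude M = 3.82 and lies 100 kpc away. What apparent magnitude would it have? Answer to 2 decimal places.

m ≈ 23.82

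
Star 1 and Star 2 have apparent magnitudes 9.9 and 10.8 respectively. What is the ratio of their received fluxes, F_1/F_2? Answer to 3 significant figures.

Magnitude difference = -0.9
Flux ratio = 10^(−0.4 Δm) = 10^(−0.4 × -0.9) = 10^0.360 = 2.291

F_1/F_2 ≈ 2.29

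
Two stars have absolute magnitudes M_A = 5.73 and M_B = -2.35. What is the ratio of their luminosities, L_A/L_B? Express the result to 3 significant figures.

ΔM = M_A − M_B = 8.08
L_A/L_B = 10^(−0.4 ΔM) = 10^-3.232 = 5.861×10^-4

L_A/L_B ≈ 5.86×10^-4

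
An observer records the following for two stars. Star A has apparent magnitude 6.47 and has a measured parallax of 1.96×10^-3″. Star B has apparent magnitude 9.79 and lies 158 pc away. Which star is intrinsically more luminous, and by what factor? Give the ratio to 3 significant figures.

Star A: d = 1/p = 1/1.96×10^-3″ = 510.2 pc
Star A: M = m − 5 log₁₀ d + 5 = 6.47 − 5·2.7077 + 5 = -2.069
Star B: M = m − 5 log₁₀ d + 5 = 9.79 − 5·2.1987 + 5 = 3.797
ΔM = M_A − M_B = -2.069 − (3.797) = -5.865; smaller M is more luminous → Star A.
L ratio = 10^(0.4 |ΔM|) = 10^2.346 = 221.9

Star A is more luminous, by a factor of 222.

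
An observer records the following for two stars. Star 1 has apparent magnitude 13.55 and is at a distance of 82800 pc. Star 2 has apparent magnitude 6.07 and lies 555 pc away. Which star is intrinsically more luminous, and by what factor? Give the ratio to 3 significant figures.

Star 1 is more luminous, by a factor of 22.7.

Star 1: M = m − 5 log₁₀ d + 5 = 13.55 − 5·4.9180 + 5 = -6.040
Star 2: M = m − 5 log₁₀ d + 5 = 6.07 − 5·2.7443 + 5 = -2.651
ΔM = M_1 − M_2 = -6.040 − (-2.651) = -3.389; smaller M is more luminous → Star 1.
L ratio = 10^(0.4 |ΔM|) = 10^1.355 = 22.67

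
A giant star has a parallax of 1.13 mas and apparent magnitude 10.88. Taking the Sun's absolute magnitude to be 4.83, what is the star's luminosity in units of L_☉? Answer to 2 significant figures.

L/L_☉ ≈ 30

d = 1/p = 1000/1.13 mas = 885.0 pc
M = m − 5 log₁₀ d + 5 = 10.88 − 5·2.9469 + 5 = 1.145
M − M_☉ = 1.145 − 4.83 = -3.685
L/L_☉ = 10^(−0.4 × -3.685) = 29.77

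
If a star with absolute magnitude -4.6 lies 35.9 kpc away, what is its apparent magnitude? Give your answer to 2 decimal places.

m ≈ 13.18

d = 35.9 kpc = 35900 pc
m = M + 5 log₁₀ d − 5 = -4.6 + 5·4.5551 − 5 = 13.175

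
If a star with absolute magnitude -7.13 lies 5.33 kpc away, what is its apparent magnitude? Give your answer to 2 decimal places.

d = 5.33 kpc = 5330 pc
m = M + 5 log₁₀ d − 5 = -7.13 + 5·3.7267 − 5 = 6.504

m ≈ 6.50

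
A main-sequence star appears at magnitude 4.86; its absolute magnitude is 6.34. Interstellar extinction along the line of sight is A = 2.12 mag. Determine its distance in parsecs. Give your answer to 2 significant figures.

m − M = 5 log₁₀(d/10 pc) + A  ⇒  4.86 − (6.34) − 2.12 = 5 log₁₀(d/10)
-3.600 = 5 log₁₀(d/10)
log₁₀ d = (m − M − A)/5 + 1 = 0.2800
d = 10^0.2800 = 1.905 pc

d ≈ 1.9 pc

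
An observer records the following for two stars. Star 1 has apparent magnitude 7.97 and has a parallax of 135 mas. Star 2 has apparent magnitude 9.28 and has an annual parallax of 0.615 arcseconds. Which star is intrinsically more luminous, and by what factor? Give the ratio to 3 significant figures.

Star 1 is more luminous, by a factor of 69.4.

Star 1: p = 135 mas = 0.135″ → d = 1/p = 7.407 pc
Star 1: M = m − 5 log₁₀ d + 5 = 7.97 − 5·0.8697 + 5 = 8.622
Star 2: d = 1/p = 1/0.615″ = 1.626 pc
Star 2: M = m − 5 log₁₀ d + 5 = 9.28 − 5·0.2111 + 5 = 13.224
ΔM = M_1 − M_2 = 8.622 − (13.224) = -4.603; smaller M is more luminous → Star 1.
L ratio = 10^(0.4 |ΔM|) = 10^1.841 = 69.36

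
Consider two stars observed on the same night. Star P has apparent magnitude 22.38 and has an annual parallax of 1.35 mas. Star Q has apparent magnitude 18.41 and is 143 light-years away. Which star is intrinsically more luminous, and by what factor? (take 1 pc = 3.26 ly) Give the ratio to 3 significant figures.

Star P: p = 1.35 mas = 1.35×10^-3″ → d = 1/p = 740.7 pc
Star P: M = m − 5 log₁₀ d + 5 = 22.38 − 5·2.8697 + 5 = 13.032
Star Q: d = 143 ly / 3.26 = 43.87 pc
Star Q: M = m − 5 log₁₀ d + 5 = 18.41 − 5·1.6421 + 5 = 15.199
ΔM = M_P − M_Q = 13.032 − (15.199) = -2.168; smaller M is more luminous → Star P.
L ratio = 10^(0.4 |ΔM|) = 10^0.867 = 7.364

Star P is more luminous, by a factor of 7.36.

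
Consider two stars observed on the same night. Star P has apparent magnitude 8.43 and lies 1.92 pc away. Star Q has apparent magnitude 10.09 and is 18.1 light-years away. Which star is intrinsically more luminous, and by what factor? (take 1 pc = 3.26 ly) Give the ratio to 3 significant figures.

Star Q is more luminous, by a factor of 1.81.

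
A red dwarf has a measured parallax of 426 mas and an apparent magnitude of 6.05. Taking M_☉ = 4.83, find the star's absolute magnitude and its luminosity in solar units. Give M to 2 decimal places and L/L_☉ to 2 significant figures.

M ≈ 9.20; L/L_☉ ≈ 0.018

d = 1/p = 1000/426 mas = 2.347 pc
M = m − 5 log₁₀ d + 5 = 6.05 − 5·0.3706 + 5 = 9.197
M − M_☉ = 9.197 − 4.83 = 4.367
L/L_☉ = 10^(−0.4 × 4.367) = 0.01791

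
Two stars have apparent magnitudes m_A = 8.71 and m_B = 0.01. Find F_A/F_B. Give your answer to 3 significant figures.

F_A/F_B ≈ 3.31×10^-4

Δm = 8.71 − (0.01) = 8.70
Flux ratio = 10^(−0.4 Δm) = 10^(−0.4 × 8.70) = 10^-3.480 = 3.311×10^-4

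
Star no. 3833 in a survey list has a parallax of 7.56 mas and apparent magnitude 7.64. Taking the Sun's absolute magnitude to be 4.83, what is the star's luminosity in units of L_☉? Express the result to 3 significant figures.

d = 1/p = 1000/7.56 mas = 132.3 pc
M = m − 5 log₁₀ d + 5 = 7.64 − 5·2.1215 + 5 = 2.033
M − M_☉ = 2.033 − 4.83 = -2.797
L/L_☉ = 10^(−0.4 × -2.797) = 13.15

L/L_☉ ≈ 13.2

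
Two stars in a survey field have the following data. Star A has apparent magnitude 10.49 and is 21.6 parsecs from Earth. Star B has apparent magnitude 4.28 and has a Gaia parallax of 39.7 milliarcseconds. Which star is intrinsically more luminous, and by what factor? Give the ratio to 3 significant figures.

Star B is more luminous, by a factor of 414.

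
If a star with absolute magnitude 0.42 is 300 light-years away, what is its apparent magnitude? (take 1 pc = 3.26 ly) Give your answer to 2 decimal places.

m ≈ 5.24

d = 300 ly / 3.26 = 92.02 pc
m = M + 5 log₁₀ d − 5 = 0.42 + 5·1.9639 − 5 = 5.240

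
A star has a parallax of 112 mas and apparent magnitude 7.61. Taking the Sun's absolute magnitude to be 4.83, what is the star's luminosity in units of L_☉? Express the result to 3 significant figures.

L/L_☉ ≈ 0.0616

d = 1/p = 1000/112 mas = 8.929 pc
M = m − 5 log₁₀ d + 5 = 7.61 − 5·0.9508 + 5 = 7.856
M − M_☉ = 7.856 − 4.83 = 3.026
L/L_☉ = 10^(−0.4 × 3.026) = 0.06160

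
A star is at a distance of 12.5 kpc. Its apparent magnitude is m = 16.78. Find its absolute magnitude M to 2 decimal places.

M ≈ 1.30

d = 12.5 kpc = 12500 pc
5 log₁₀(d/10 pc) = 5 log₁₀(12500) − 5 = 15.485
M = m − 5 log₁₀(d/10) = 16.78 − 15.485 = 1.295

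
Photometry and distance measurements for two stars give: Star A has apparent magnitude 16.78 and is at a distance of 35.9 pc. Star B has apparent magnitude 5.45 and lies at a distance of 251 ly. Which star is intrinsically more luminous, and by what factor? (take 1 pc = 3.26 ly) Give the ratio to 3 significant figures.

Star B is more luminous, by a factor of 157000.

Star A: M = m − 5 log₁₀ d + 5 = 16.78 − 5·1.5551 + 5 = 14.005
Star B: d = 251 ly / 3.26 = 76.99 pc
Star B: M = m − 5 log₁₀ d + 5 = 5.45 − 5·1.8865 + 5 = 1.018
ΔM = M_A − M_B = 14.005 − (1.018) = 12.987; smaller M is more luminous → Star B.
L ratio = 10^(0.4 |ΔM|) = 10^5.195 = 156600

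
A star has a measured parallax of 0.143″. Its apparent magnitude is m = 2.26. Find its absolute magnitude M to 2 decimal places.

M ≈ 3.04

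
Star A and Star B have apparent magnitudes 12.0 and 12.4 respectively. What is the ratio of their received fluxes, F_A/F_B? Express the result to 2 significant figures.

Magnitude difference = -0.4
Flux ratio = 10^(−0.4 Δm) = 10^(−0.4 × -0.4) = 10^0.160 = 1.445

F_A/F_B ≈ 1.4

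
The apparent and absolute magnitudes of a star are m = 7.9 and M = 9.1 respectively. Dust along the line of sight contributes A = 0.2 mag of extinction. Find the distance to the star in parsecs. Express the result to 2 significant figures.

m − M = 5 log₁₀(d/10 pc) + A  ⇒  7.9 − (9.1) − 0.2 = 5 log₁₀(d/10)
-1.400 = 5 log₁₀(d/10)
log₁₀ d = (m − M − A)/5 + 1 = 0.7200
d = 10^0.7200 = 5.248 pc

d ≈ 5.2 pc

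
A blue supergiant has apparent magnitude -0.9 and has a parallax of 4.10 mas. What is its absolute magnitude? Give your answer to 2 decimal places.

p = 4.10 mas = 4.10×10^-3″ → d = 1/p = 243.9 pc
5 log₁₀(d/10 pc) = 5 log₁₀(243.9) − 5 = 6.936
M = m − 5 log₁₀(d/10) = -0.9 − 6.936 = -7.836

M ≈ -7.84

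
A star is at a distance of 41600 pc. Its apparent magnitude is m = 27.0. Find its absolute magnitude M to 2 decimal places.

M ≈ 8.90

5 log₁₀(d/10 pc) = 5 log₁₀(41600) − 5 = 18.095
M = m − 5 log₁₀(d/10) = 27.0 − 18.095 = 8.905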